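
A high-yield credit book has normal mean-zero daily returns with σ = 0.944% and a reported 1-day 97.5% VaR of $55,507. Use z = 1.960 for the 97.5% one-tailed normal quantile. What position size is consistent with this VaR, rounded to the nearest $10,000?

VaR as a fraction of value: z·σ = 1.960 × 0.944% = 1.85024%.
Position = $55,507 / 0.0185024 = $2,999,989.

$3,000,000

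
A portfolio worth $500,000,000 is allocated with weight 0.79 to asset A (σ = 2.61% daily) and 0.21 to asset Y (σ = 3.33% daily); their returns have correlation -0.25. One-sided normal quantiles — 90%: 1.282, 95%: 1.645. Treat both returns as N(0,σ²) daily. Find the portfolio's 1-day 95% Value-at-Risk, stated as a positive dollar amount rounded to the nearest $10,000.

$16,490,000

σ_p² = 0.79²·2.61² + 0.21²·3.33² + 2·-0.25·0.79·0.21·2.61·3.33 = 4.0195 (%²).
σ_p = √4.0195 = 2.005%.
VaR = 1.645 × 2.005% = 3.298%; on $500,000,000 that is $16,490,000.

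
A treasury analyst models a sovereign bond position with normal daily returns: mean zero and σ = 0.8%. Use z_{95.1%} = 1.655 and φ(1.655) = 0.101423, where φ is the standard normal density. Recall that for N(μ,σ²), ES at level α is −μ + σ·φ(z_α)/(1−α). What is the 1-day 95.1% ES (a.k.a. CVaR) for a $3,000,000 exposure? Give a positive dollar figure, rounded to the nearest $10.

Tail multiplier: φ(z)/(1−α) = 0.101423 / 0.049 = 2.070.
ES = 0.8% × 2.070 = 1.656%.
On $3,000,000: 0.01656 × $3,000,000 = $49,680.

$49,680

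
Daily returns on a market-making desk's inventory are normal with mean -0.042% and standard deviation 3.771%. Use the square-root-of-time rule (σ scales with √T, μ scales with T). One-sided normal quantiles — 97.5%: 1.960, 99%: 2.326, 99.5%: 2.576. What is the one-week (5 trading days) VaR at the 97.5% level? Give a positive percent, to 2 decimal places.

16.74%

σ_{5d} = 3.771% × √5 = 8.432%; μ_{5d} = 5 × -0.042% = -0.210%.
VaR = −(-0.210%) + 1.960 × 8.432% = 16.737%.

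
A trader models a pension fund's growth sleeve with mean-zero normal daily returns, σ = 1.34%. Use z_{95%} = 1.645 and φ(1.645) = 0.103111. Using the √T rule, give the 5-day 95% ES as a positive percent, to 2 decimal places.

6.18%

σ_{5d} = 1.34% × √5 = 2.996%.
ES multiplier = φ(z)/(1−α) = 0.103111/0.05 = 2.062.
ES = 2.996% × 2.062 = 6.178%.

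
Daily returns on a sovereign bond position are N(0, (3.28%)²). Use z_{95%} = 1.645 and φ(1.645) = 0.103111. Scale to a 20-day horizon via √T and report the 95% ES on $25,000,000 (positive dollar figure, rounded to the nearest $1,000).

σ_{20d} = 3.28% × √20 = 14.669%.
ES multiplier = φ(z)/(1−α) = 0.103111/0.05 = 2.062.
ES = 14.669% × 2.062 = 30.247%; on $25,000,000: $7,561,750.

$7,562,000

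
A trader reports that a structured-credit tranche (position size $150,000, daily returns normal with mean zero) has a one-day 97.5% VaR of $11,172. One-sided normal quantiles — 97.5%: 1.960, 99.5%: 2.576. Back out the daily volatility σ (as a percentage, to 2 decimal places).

VaR as a fraction: $11,172 / $150,000 = 7.448%.
σ = VaR / z = 7.448% / 1.960 = 3.800%.

3.80%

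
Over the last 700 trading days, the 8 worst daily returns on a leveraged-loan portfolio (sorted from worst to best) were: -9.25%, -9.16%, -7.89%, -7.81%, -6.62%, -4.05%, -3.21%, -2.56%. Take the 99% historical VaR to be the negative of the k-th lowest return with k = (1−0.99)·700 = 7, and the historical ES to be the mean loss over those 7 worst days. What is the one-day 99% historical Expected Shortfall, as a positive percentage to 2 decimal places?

The 7 worst returns sum to -47.99%.
ES = −(-47.99%) / 7 = 6.8557…% ≈ 6.86%.

6.86%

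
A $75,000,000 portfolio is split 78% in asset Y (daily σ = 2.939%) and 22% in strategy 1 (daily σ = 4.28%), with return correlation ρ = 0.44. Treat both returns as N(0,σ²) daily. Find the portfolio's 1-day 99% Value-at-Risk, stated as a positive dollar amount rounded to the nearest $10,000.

σ_p² = 0.78²·2.939² + 0.22²·4.28² + 2·0.44·0.78·0.22·2.939·4.28 = 8.0413 (%²).
σ_p = √8.0413 = 2.836%.
At 99%, z = 2.326.
VaR = 2.326 × 2.836% = 6.597%; on $75,000,000 that is $4,947,750.

$4,950,000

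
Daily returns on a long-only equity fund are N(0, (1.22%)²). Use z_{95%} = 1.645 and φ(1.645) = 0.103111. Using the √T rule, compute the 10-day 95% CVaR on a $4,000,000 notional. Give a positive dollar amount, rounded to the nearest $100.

$318,200

σ_{10d} = 1.22% × √10 = 3.858%.
ES multiplier = φ(z)/(1−α) = 0.103111/0.05 = 2.062.
ES = 3.858% × 2.062 = 7.955%; on $4,000,000: $318,200.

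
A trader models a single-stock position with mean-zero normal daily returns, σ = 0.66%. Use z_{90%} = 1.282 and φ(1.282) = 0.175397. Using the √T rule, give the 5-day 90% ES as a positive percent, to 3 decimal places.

2.589%

σ_{5d} = 0.66% × √5 = 1.476%.
ES multiplier = φ(z)/(1−α) = 0.175397/0.1 = 1.754.
ES = 1.476% × 1.754 = 2.589%.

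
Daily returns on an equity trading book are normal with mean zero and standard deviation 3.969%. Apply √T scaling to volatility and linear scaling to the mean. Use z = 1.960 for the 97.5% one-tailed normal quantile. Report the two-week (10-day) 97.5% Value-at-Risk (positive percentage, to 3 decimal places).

σ_{10d} = 3.969% × √10 = 12.551%.
VaR = 1.960 × 12.551% = 24.600%.

24.600%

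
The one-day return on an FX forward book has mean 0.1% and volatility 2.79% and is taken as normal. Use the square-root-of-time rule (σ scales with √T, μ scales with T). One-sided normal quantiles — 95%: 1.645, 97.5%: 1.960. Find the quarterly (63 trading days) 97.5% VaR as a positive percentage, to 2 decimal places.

37.10%

σ_{63d} = 2.79% × √63 = 22.145%; μ_{63d} = 63 × 0.1% = 6.300%.
VaR = −(6.300%) + 1.960 × 22.145% = 37.104%.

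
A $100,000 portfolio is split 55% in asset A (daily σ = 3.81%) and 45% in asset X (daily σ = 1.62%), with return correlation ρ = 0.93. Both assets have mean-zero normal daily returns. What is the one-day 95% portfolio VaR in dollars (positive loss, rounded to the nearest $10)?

$4,580

σ_p² = 0.55²·3.81² + 0.45²·1.62² + 2·0.93·0.55·0.45·3.81·1.62 = 7.7639 (%²).
σ_p = √7.7639 = 2.786%.
At 95%, z = 1.645.
VaR = 1.645 × 2.786% = 4.583%; on $100,000 that is $4,583.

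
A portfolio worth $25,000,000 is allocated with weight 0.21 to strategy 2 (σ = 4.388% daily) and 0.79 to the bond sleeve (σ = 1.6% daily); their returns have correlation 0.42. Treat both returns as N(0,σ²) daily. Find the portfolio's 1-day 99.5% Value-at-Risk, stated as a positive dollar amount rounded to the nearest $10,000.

σ_p² = 0.21²·4.388² + 0.79²·1.6² + 2·0.42·0.21·0.79·4.388·1.6 = 3.4252 (%²).
σ_p = √3.4252 = 1.851%.
At 99.5%, z = 2.576.
VaR = 2.576 × 1.851% = 4.768%; on $25,000,000 that is $1,192,000.

$1,190,000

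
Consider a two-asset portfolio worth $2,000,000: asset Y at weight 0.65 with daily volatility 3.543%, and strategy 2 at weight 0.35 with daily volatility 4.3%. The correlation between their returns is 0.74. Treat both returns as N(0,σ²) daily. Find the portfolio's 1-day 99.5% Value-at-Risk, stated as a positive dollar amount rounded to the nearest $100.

σ_p² = 0.65²·3.543² + 0.35²·4.3² + 2·0.74·0.65·0.35·3.543·4.3 = 12.6982 (%²).
σ_p = √12.6982 = 3.563%.
At 99.5%, z = 2.576.
VaR = 2.576 × 3.563% = 9.178%; on $2,000,000 that is $183,560.

$183,600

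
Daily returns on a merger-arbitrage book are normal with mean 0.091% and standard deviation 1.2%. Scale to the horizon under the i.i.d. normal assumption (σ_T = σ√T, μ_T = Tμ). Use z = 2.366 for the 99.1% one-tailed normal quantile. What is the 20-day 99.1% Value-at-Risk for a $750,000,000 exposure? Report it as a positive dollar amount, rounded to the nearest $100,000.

$81,600,000

σ_{20d} = 1.2% × √20 = 5.367%; μ_{20d} = 20 × 0.091% = 1.820%.
VaR = −(1.820%) + 2.366 × 5.367% = 10.878%.
On $750,000,000: 0.10878 × $750,000,000 = $81,585,000.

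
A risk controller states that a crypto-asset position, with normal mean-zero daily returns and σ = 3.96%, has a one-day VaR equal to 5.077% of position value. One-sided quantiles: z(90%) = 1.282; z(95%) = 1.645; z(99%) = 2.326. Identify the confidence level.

90%

Implied z = VaR/σ = 5.077 / 3.96 = 1.282.
This matches z(90%) = 1.282.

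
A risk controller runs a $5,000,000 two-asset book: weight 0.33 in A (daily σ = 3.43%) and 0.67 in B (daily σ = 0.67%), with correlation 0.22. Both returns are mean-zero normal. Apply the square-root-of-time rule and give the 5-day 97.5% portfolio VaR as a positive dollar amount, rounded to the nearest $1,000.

σ_p = √(0.33²·3.43² + 0.67²·0.67² + 2·0.22·0.33·0.67·3.43·0.67) = 1.306%.
σ_{5d} = 1.306% × √5 = 2.920%.
z(97.5%) = 1.960.
VaR = 1.960 × 2.920% = 5.723%; on $5,000,000 that is $286,150.

$286,000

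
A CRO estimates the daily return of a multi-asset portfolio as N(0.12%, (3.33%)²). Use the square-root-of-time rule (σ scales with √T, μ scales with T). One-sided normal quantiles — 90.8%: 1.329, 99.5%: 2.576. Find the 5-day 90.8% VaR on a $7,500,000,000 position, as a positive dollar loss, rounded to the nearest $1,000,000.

σ_{5d} = 3.33% × √5 = 7.446%; μ_{5d} = 5 × 0.12% = 0.600%.
VaR = −(0.600%) + 1.329 × 7.446% = 9.296%.
On $7,500,000,000: 0.09296 × $7,500,000,000 = $697,200,000.

$697,000,000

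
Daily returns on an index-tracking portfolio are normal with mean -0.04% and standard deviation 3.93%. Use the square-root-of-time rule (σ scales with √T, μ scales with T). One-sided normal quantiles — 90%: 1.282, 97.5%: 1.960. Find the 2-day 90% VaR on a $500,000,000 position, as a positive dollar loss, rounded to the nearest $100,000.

$36,000,000

σ_{2d} = 3.93% × √2 = 5.558%; μ_{2d} = 2 × -0.04% = -0.080%.
VaR = −(-0.080%) + 1.282 × 5.558% = 7.205%.
On $500,000,000: 0.07205 × $500,000,000 = $36,025,000.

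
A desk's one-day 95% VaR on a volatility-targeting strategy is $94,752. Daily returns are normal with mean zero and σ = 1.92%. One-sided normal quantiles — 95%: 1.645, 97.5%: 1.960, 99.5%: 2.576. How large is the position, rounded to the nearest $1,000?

VaR as a fraction of value: z·σ = 1.645 × 1.92% = 3.1584%.
Position = $94,752 / 0.031584 = $3,000,000.

$3,000,000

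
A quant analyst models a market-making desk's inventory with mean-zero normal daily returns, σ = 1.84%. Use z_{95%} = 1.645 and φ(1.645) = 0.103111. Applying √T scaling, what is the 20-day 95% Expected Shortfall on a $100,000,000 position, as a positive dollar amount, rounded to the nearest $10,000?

$16,970,000

σ_{20d} = 1.84% × √20 = 8.229%.
ES multiplier = φ(z)/(1−α) = 0.103111/0.05 = 2.062.
ES = 8.229% × 2.062 = 16.968%; on $100,000,000: $16,968,000.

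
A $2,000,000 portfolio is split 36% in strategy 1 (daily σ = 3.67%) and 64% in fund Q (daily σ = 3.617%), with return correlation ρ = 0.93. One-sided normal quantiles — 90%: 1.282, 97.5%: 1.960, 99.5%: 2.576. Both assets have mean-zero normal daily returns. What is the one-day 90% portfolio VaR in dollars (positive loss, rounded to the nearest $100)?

σ_p² = 0.36²·3.67² + 0.64²·3.617² + 2·0.93·0.36·0.64·3.67·3.617 = 12.7929 (%²).
σ_p = √12.7929 = 3.577%.
VaR = 1.282 × 3.577% = 4.586%; on $2,000,000 that is $91,720.

$91,700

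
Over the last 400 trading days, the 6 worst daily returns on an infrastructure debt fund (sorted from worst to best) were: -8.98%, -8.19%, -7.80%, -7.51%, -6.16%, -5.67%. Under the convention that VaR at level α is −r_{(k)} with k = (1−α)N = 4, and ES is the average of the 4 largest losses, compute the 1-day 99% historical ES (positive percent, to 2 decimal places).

8.12%

The 4 worst returns sum to -32.48%.
ES = −(-32.48%) / 4 = 8.12%.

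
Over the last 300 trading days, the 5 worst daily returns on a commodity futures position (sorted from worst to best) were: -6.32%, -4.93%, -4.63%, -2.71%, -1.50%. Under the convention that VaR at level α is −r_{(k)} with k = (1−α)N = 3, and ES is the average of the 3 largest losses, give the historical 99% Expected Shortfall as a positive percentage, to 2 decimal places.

5.29%

The 3 worst returns sum to -15.88%.
ES = −(-15.88%) / 3 = 5.2933…% ≈ 5.29%.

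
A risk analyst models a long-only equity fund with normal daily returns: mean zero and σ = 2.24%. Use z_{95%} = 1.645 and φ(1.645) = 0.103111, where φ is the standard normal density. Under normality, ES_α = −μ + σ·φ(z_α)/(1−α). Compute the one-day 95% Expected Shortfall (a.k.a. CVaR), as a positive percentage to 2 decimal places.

4.62%

Tail multiplier: φ(z)/(1−α) = 0.103111 / 0.05 = 2.062.
ES = 2.24% × 2.062 = 4.619%.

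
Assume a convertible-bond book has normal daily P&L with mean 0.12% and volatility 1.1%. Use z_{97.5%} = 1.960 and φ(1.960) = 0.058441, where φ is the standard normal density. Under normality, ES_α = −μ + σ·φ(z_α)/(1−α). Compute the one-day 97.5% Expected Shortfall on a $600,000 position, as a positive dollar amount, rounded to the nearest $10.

Tail multiplier: φ(z)/(1−α) = 0.058441 / 0.025 = 2.338.
ES = −(0.12%) + 1.1% × 2.338 = 2.452%.
On $600,000: 0.02452 × $600,000 = $14,712.

$14,710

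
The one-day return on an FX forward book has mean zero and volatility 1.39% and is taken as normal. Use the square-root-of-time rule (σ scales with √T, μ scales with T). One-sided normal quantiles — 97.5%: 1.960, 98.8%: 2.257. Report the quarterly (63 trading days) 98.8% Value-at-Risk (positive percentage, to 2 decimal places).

σ_{63d} = 1.39% × √63 = 11.033%.
VaR = 2.257 × 11.033% = 24.901%.

24.90%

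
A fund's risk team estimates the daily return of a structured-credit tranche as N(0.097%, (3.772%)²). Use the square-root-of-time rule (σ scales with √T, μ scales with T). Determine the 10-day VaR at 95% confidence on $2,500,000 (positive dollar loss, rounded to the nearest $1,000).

$466,000

At 95%, z = 1.645.
σ_{10d} = 3.772% × √10 = 11.928%; μ_{10d} = 10 × 0.097% = 0.970%.
VaR = −(0.970%) + 1.645 × 11.928% = 18.652%.
On $2,500,000: 0.18652 × $2,500,000 = $466,300.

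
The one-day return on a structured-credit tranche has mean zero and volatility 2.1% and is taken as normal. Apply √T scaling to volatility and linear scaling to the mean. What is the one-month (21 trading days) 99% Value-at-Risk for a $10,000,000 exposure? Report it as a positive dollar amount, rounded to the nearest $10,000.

At 99%, z = 2.326.
σ_{21d} = 2.1% × √21 = 9.623%.
VaR = 2.326 × 9.623% = 22.383%.
On $10,000,000: 0.22383 × $10,000,000 = $2,238,300.

$2,240,000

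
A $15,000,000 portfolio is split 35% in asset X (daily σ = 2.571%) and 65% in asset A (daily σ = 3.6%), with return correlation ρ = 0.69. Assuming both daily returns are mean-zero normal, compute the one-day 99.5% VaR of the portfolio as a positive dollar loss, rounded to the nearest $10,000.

σ_p² = 0.35²·2.571² + 0.65²·3.6² + 2·0.69·0.35·0.65·2.571·3.6 = 9.1911 (%²).
σ_p = √9.1911 = 3.032%.
At 99.5%, z = 2.576.
VaR = 2.576 × 3.032% = 7.810%; on $15,000,000 that is $1,171,500.

$1,170,000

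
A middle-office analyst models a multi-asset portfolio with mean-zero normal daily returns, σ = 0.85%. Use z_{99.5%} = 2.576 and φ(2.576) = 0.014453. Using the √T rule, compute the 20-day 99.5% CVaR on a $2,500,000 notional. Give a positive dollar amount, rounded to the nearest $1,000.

$275,000

σ_{20d} = 0.85% × √20 = 3.801%.
ES multiplier = φ(z)/(1−α) = 0.014453/0.005 = 2.891.
ES = 3.801% × 2.891 = 10.989%; on $2,500,000: $274,725.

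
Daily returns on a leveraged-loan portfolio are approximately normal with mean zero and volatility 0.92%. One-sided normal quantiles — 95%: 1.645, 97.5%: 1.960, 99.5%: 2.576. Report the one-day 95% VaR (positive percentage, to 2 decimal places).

VaR = z·σ = 1.645 × 0.92% = 1.513%.

1.51%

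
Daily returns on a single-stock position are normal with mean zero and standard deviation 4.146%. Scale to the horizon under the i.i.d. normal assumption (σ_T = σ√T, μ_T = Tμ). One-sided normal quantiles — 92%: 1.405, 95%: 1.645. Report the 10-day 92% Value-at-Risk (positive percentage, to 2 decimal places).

σ_{10d} = 4.146% × √10 = 13.111%.
VaR = 1.405 × 13.111% = 18.421%.

18.42%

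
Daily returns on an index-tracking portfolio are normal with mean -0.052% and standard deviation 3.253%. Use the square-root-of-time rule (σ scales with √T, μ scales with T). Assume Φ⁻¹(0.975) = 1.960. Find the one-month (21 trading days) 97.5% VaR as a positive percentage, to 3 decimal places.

30.310%

σ_{21d} = 3.253% × √21 = 14.907%; μ_{21d} = 21 × -0.052% = -1.092%.
VaR = −(-1.092%) + 1.960 × 14.907% = 30.310%.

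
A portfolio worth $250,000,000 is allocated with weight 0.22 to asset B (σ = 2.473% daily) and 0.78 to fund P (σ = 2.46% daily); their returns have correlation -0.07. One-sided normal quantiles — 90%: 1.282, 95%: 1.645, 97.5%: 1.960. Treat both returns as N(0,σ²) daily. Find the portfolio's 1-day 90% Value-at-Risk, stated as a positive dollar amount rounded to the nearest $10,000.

σ_p² = 0.22²·2.473² + 0.78²·2.46² + 2·-0.07·0.22·0.78·2.473·2.46 = 3.8316 (%²).
σ_p = √3.8316 = 1.957%.
VaR = 1.282 × 1.957% = 2.509%; on $250,000,000 that is $6,272,500.

$6,270,000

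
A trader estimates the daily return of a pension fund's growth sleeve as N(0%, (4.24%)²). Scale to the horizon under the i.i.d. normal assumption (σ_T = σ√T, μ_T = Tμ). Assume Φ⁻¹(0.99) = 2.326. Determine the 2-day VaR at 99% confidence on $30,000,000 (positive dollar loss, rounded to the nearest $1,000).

$4,184,000

σ_{2d} = 4.24% × √2 = 5.996%.
VaR = 2.326 × 5.996% = 13.947%.
On $30,000,000: 0.13947 × $30,000,000 = $4,184,100.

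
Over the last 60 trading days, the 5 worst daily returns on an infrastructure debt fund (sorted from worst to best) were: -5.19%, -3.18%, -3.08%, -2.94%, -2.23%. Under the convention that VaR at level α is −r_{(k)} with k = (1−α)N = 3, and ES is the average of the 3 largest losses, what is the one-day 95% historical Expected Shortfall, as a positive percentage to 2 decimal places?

3.82%

The 3 worst returns sum to -11.45%.
ES = −(-11.45%) / 3 = 3.8166…% ≈ 3.82%.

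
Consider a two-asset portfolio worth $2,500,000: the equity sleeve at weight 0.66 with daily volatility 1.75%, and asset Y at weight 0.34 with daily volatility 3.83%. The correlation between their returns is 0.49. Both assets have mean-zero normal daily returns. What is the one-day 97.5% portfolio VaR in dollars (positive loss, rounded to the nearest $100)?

σ_p² = 0.66²·1.75² + 0.34²·3.83² + 2·0.49·0.66·0.34·1.75·3.83 = 4.5037 (%²).
σ_p = √4.5037 = 2.122%.
At 97.5%, z = 1.960.
VaR = 1.960 × 2.122% = 4.159%; on $2,500,000 that is $103,975.

$104,000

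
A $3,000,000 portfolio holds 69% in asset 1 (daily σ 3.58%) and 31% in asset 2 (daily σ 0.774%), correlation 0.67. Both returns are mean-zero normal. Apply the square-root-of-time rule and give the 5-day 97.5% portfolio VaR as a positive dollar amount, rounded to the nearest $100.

σ_p = √(0.69²·3.58² + 0.31²·0.774² + 2·0.67·0.69·0.31·3.58·0.774) = 2.637%.
σ_{5d} = 2.637% × √5 = 5.897%.
z(97.5%) = 1.960.
VaR = 1.960 × 5.897% = 11.558%; on $3,000,000 that is $346,740.

$346,700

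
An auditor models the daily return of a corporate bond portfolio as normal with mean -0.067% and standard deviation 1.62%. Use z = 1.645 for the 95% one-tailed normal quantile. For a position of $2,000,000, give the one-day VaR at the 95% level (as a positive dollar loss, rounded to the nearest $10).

VaR = −μ + z·σ = −(-0.067%) + 1.645 × 1.62% = 2.732%.
On $2,000,000: 0.02732 × $2,000,000 = $54,640.

$54,640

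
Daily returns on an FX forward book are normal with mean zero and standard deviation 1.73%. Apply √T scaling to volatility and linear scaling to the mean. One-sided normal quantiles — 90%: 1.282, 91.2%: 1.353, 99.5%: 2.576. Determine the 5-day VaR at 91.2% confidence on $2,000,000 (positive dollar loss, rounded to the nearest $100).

$104,700

σ_{5d} = 1.73% × √5 = 3.868%.
VaR = 1.353 × 3.868% = 5.233%.
On $2,000,000: 0.05233 × $2,000,000 = $104,660.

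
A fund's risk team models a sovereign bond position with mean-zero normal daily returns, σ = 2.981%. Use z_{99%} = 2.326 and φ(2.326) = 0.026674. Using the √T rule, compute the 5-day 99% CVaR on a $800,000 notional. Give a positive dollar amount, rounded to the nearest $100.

$142,200

σ_{5d} = 2.981% × √5 = 6.666%.
ES multiplier = φ(z)/(1−α) = 0.026674/0.01 = 2.667.
ES = 6.666% × 2.667 = 17.778%; on $800,000: $142,224.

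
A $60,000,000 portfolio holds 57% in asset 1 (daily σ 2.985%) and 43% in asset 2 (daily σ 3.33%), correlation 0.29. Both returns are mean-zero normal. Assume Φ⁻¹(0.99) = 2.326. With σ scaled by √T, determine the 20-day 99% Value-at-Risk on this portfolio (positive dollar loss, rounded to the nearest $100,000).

σ_p = √(0.57²·2.985² + 0.43²·3.33² + 2·0.29·0.57·0.43·2.985·3.33) = 2.522%.
σ_{20d} = 2.522% × √20 = 11.279%.
VaR = 2.326 × 11.279% = 26.235%; on $60,000,000 that is $15,741,000.

$15,700,000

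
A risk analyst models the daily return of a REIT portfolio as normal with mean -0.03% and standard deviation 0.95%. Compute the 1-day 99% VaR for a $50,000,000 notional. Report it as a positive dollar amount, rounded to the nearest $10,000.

$1,120,000

At 99% one-sided, z = 2.326.
VaR = −μ + z·σ = −(-0.03%) + 2.326 × 0.95% = 2.240%.
On $50,000,000: 0.02240 × $50,000,000 = $1,120,000.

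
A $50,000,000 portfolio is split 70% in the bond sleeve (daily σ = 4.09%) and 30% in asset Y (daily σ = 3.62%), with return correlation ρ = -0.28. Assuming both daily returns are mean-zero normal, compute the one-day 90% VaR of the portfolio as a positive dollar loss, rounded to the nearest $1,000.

σ_p² = 0.7²·4.09² + 0.3²·3.62² + 2·-0.28·0.7·0.3·4.09·3.62 = 7.6350 (%²).
σ_p = √7.6350 = 2.763%.
At 90%, z = 1.282.
VaR = 1.282 × 2.763% = 3.542%; on $50,000,000 that is $1,771,000.

$1,771,000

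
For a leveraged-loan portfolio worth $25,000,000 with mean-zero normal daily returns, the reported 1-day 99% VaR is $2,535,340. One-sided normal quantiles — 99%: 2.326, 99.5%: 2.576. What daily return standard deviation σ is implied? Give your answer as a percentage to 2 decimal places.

VaR as a fraction: $2,535,340 / $25,000,000 = 10.141%.
σ = VaR / z = 10.141% / 2.326 = 4.360%.

4.36%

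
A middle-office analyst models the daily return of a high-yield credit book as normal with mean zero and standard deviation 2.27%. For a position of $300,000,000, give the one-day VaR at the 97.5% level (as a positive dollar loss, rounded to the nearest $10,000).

At 97.5% one-sided, z = 1.960.
VaR = z·σ = 1.960 × 2.27% = 4.449%.
On $300,000,000: 0.04449 × $300,000,000 = $13,347,000.

$13,350,000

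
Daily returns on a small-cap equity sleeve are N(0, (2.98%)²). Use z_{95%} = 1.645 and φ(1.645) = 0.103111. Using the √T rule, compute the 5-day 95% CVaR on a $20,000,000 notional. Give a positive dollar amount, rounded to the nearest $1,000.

σ_{5d} = 2.98% × √5 = 6.663%.
ES multiplier = φ(z)/(1−α) = 0.103111/0.05 = 2.062.
ES = 6.663% × 2.062 = 13.739%; on $20,000,000: $2,747,800.

$2,748,000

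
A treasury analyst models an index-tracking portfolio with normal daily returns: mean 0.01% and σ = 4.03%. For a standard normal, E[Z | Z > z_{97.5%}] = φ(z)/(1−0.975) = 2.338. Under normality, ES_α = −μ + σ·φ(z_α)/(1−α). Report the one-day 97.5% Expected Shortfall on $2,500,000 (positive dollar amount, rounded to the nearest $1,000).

$235,000

ES = −(0.01%) + 4.03% × 2.338 = 9.412%.
On $2,500,000: 0.09412 × $2,500,000 = $235,300.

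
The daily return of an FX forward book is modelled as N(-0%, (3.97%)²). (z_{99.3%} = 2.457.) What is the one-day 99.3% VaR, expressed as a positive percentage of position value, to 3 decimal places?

9.754%

VaR = z·σ = 2.457 × 3.97% = 9.754%.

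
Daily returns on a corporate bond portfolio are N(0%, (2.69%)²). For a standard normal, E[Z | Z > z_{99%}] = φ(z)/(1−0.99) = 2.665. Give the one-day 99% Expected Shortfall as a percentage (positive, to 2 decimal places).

ES = 2.69% × 2.665 = 7.169%.

7.17%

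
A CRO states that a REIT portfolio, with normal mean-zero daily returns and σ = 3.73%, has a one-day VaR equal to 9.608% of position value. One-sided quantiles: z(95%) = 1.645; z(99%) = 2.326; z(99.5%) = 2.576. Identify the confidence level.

Implied z = VaR/σ = 9.608 / 3.73 = 2.576.
This matches z(99.5%) = 2.576.

99.5%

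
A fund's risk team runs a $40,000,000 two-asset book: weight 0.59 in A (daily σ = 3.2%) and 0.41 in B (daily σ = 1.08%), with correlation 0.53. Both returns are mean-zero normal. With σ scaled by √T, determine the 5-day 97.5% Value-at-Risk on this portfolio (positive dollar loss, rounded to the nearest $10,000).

$3,780,000

σ_p = √(0.59²·3.2² + 0.41²·1.08² + 2·0.53·0.59·0.41·3.2·1.08) = 2.156%.
σ_{5d} = 2.156% × √5 = 4.821%.
z(97.5%) = 1.960.
VaR = 1.960 × 4.821% = 9.449%; on $40,000,000 that is $3,779,600.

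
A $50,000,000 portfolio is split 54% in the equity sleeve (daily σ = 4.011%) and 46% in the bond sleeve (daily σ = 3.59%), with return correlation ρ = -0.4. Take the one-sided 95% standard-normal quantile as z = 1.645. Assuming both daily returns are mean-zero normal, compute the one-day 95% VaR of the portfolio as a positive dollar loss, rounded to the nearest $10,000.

$1,760,000

σ_p² = 0.54²·4.011² + 0.46²·3.59² + 2·-0.4·0.54·0.46·4.011·3.59 = 4.5570 (%²).
σ_p = √4.5570 = 2.135%.
VaR = 1.645 × 2.135% = 3.512%; on $50,000,000 that is $1,756,000.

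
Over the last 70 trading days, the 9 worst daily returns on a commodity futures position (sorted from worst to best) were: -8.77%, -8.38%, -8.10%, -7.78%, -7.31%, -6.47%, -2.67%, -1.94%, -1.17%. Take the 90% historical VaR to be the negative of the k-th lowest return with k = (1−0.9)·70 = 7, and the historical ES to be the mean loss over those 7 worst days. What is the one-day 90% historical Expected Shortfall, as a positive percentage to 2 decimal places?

7.07%

The 7 worst returns sum to -49.48%.
ES = −(-49.48%) / 7 = 7.0685…% ≈ 7.07%.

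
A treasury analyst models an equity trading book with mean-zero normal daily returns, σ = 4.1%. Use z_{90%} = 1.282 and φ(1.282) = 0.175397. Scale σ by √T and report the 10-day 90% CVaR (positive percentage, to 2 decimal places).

22.74%

σ_{10d} = 4.1% × √10 = 12.965%.
ES multiplier = φ(z)/(1−α) = 0.175397/0.1 = 1.754.
ES = 12.965% × 1.754 = 22.741%.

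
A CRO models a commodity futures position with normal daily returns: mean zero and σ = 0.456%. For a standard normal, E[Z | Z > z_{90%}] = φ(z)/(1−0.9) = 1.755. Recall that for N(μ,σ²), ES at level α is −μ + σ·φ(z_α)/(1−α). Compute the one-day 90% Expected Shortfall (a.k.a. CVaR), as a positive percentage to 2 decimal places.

ES = 0.456% × 1.755 = 0.800%.

0.80%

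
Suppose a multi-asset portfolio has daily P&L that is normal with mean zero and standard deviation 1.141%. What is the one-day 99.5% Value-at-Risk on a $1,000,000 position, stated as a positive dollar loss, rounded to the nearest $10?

At 99.5% one-sided, z = 2.576.
VaR = z·σ = 2.576 × 1.141% = 2.939%.
On $1,000,000: 0.02939 × $1,000,000 = $29,390.

$29,390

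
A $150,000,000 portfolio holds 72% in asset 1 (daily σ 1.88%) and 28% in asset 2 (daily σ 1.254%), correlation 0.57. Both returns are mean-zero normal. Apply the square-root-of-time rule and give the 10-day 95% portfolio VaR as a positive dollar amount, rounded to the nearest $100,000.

$12,300,000

σ_p = √(0.72²·1.88² + 0.28²·1.254² + 2·0.57·0.72·0.28·1.88·1.254) = 1.580%.
σ_{10d} = 1.580% × √10 = 4.996%.
z(95%) = 1.645.
VaR = 1.645 × 4.996% = 8.218%; on $150,000,000 that is $12,327,000.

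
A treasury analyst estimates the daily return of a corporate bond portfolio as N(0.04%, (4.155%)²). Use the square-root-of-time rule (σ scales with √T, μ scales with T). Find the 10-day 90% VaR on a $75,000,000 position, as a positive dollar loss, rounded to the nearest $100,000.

At 90%, z = 1.282.
σ_{10d} = 4.155% × √10 = 13.139%; μ_{10d} = 10 × 0.04% = 0.400%.
VaR = −(0.400%) + 1.282 × 13.139% = 16.444%.
On $75,000,000: 0.16444 × $75,000,000 = $12,333,000.

$12,300,000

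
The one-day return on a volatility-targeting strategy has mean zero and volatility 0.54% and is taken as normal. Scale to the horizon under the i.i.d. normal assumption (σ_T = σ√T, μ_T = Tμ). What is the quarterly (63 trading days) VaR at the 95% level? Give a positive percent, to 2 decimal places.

At 95%, z = 1.645.
σ_{63d} = 0.54% × √63 = 4.286%.
VaR = 1.645 × 4.286% = 7.050%.

7.05%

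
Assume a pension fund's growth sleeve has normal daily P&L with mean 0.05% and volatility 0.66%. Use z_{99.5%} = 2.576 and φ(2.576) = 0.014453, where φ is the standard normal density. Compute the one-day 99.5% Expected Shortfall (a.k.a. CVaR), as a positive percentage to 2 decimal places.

Tail multiplier: φ(z)/(1−α) = 0.014453 / 0.005 = 2.891.
ES = −(0.05%) + 0.66% × 2.891 = 1.858%.

1.86%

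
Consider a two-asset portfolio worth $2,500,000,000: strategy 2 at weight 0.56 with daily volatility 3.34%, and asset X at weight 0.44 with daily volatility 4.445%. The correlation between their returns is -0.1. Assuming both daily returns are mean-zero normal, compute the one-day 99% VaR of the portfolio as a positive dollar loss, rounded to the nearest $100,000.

σ_p² = 0.56²·3.34² + 0.44²·4.445² + 2·-0.1·0.56·0.44·3.34·4.445 = 6.5919 (%²).
σ_p = √6.5919 = 2.567%.
At 99%, z = 2.326.
VaR = 2.326 × 2.567% = 5.971%; on $2,500,000,000 that is $149,275,000.

$149,300,000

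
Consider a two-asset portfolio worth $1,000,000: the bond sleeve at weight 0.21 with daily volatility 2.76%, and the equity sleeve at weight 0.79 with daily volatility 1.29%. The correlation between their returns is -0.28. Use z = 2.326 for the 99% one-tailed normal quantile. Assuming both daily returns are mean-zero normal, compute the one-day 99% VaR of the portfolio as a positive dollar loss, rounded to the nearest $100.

σ_p² = 0.21²·2.76² + 0.79²·1.29² + 2·-0.28·0.21·0.79·2.76·1.29 = 1.0437 (%²).
σ_p = √1.0437 = 1.022%.
VaR = 2.326 × 1.022% = 2.377%; on $1,000,000 that is $23,770.

$23,800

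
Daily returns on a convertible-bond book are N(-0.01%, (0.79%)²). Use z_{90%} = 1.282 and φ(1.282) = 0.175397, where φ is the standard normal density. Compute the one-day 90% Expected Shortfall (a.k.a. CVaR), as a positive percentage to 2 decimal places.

1.40%

Tail multiplier: φ(z)/(1−α) = 0.175397 / 0.1 = 1.754.
ES = −(-0.01%) + 0.79% × 1.754 = 1.396%.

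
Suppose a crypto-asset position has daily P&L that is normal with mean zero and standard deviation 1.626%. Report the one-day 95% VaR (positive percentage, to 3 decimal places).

2.675%

At 95% one-sided, z = 1.645.
VaR = z·σ = 1.645 × 1.626% = 2.675%.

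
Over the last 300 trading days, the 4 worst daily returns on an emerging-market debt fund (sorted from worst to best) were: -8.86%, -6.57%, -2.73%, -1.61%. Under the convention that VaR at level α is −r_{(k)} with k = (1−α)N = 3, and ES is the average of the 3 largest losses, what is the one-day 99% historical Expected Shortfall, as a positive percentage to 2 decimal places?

6.05%

The 3 worst returns sum to -18.16%.
ES = −(-18.16%) / 3 = 6.0533…% ≈ 6.05%.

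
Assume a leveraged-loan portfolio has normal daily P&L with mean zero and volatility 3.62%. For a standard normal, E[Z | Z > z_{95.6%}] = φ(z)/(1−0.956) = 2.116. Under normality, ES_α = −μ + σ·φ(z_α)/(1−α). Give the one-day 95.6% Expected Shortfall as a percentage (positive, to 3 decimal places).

ES = 3.62% × 2.116 = 7.660%.

7.660%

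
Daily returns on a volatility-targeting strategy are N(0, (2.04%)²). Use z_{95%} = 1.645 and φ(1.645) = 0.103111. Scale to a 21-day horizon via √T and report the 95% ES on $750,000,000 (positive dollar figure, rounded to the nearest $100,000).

σ_{21d} = 2.04% × √21 = 9.348%.
ES multiplier = φ(z)/(1−α) = 0.103111/0.05 = 2.062.
ES = 9.348% × 2.062 = 19.276%; on $750,000,000: $144,570,000.

$144,600,000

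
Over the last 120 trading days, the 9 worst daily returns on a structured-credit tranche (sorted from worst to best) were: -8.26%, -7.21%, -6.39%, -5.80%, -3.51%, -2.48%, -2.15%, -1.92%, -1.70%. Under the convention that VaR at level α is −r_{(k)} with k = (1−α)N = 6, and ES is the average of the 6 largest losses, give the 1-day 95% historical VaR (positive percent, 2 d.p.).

k = 6; the 6th lowest return is -2.48%, so VaR = 2.48%.

2.48%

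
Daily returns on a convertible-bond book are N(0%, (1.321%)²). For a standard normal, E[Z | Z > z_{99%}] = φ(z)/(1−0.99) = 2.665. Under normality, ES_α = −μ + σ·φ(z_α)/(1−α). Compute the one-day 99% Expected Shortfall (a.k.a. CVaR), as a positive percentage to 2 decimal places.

3.52%

ES = 1.321% × 2.665 = 3.520%.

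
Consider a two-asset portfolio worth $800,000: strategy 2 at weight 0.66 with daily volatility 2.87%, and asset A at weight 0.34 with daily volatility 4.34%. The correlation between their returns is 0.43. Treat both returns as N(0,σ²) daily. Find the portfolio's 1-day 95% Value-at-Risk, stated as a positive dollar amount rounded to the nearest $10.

σ_p² = 0.66²·2.87² + 0.34²·4.34² + 2·0.43·0.66·0.34·2.87·4.34 = 8.1692 (%²).
σ_p = √8.1692 = 2.858%.
At 95%, z = 1.645.
VaR = 1.645 × 2.858% = 4.701%; on $800,000 that is $37,608.

$37,610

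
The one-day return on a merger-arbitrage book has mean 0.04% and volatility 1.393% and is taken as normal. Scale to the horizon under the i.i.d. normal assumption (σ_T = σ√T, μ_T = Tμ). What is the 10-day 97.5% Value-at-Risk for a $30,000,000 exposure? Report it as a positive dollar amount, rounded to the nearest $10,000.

$2,470,000

At 97.5%, z = 1.960.
σ_{10d} = 1.393% × √10 = 4.405%; μ_{10d} = 10 × 0.04% = 0.400%.
VaR = −(0.400%) + 1.960 × 4.405% = 8.234%.
On $30,000,000: 0.08234 × $30,000,000 = $2,470,200.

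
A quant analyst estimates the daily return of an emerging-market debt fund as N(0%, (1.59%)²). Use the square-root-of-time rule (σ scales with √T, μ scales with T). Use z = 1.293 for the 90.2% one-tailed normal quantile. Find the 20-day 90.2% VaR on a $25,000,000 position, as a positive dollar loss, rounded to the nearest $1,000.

$2,299,000

σ_{20d} = 1.59% × √20 = 7.111%.
VaR = 1.293 × 7.111% = 9.195%.
On $25,000,000: 0.09195 × $25,000,000 = $2,298,750.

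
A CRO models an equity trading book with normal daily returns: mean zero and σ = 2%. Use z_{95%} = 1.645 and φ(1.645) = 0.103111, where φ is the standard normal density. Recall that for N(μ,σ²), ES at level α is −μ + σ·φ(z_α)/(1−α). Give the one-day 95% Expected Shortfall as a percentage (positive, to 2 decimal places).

4.12%

Tail multiplier: φ(z)/(1−α) = 0.103111 / 0.05 = 2.062.
ES = 2% × 2.062 = 4.124%.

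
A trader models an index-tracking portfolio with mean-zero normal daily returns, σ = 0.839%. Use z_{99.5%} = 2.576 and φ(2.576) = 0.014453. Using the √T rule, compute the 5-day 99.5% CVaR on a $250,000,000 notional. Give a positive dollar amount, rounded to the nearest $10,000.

σ_{5d} = 0.839% × √5 = 1.876%.
ES multiplier = φ(z)/(1−α) = 0.014453/0.005 = 2.891.
ES = 1.876% × 2.891 = 5.424%; on $250,000,000: $13,560,000.

$13,560,000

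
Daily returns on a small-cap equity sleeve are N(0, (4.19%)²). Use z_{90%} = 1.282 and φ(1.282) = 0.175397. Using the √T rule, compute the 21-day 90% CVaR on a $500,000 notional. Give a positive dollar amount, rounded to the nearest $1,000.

σ_{21d} = 4.19% × √21 = 19.201%.
ES multiplier = φ(z)/(1−α) = 0.175397/0.1 = 1.754.
ES = 19.201% × 1.754 = 33.679%; on $500,000: $168,395.

$168,000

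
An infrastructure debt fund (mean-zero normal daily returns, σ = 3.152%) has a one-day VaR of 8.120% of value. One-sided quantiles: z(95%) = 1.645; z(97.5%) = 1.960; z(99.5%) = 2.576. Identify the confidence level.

99.5%

Implied z = VaR/σ = 8.120 / 3.152 = 2.576.
This matches z(99.5%) = 2.576.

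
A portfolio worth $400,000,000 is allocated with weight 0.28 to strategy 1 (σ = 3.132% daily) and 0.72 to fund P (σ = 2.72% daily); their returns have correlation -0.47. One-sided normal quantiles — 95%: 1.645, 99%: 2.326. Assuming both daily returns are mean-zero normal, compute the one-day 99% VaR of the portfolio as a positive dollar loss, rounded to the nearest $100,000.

$16,100,000

σ_p² = 0.28²·3.132² + 0.72²·2.72² + 2·-0.47·0.28·0.72·3.132·2.72 = 2.9900 (%²).
σ_p = √2.9900 = 1.729%.
VaR = 2.326 × 1.729% = 4.022%; on $400,000,000 that is $16,088,000.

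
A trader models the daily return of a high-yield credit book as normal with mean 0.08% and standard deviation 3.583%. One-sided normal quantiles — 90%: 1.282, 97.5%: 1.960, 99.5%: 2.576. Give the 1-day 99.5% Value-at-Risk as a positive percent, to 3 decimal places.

9.150%

VaR = −μ + z·σ = −(0.08%) + 2.576 × 3.583% = 9.150%.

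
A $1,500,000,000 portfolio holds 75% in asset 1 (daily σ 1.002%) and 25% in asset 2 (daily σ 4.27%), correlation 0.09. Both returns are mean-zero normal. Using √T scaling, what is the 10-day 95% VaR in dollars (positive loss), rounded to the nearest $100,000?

$106,100,000

σ_p = √(0.75²·1.002² + 0.25²·4.27² + 2·0.09·0.75·0.25·1.002·4.27) = 1.360%.
σ_{10d} = 1.360% × √10 = 4.301%.
z(95%) = 1.645.
VaR = 1.645 × 4.301% = 7.075%; on $1,500,000,000 that is $106,125,000.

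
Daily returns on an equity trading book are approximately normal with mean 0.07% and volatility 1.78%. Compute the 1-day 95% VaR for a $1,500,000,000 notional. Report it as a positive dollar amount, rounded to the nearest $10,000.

At 95% one-sided, z = 1.645.
VaR = −μ + z·σ = −(0.07%) + 1.645 × 1.78% = 2.858%.
On $1,500,000,000: 0.02858 × $1,500,000,000 = $42,870,000.

$42,870,000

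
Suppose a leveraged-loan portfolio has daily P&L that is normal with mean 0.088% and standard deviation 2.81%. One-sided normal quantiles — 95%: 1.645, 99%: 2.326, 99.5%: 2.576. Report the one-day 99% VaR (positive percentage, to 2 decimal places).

VaR = −μ + z·σ = −(0.088%) + 2.326 × 2.81% = 6.448%.

6.45%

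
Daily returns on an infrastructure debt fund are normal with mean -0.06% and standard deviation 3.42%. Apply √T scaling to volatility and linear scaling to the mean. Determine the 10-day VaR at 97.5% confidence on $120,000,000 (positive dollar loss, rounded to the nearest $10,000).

At 97.5%, z = 1.960.
σ_{10d} = 3.42% × √10 = 10.815%; μ_{10d} = 10 × -0.06% = -0.600%.
VaR = −(-0.600%) + 1.960 × 10.815% = 21.797%.
On $120,000,000: 0.21797 × $120,000,000 = $26,156,400.

$26,160,000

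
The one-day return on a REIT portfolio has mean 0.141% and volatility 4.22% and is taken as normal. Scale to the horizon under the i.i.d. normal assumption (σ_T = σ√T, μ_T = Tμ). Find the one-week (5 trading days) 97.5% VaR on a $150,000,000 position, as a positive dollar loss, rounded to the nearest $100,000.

$26,700,000

At 97.5%, z = 1.960.
σ_{5d} = 4.22% × √5 = 9.436%; μ_{5d} = 5 × 0.141% = 0.705%.
VaR = −(0.705%) + 1.960 × 9.436% = 17.790%.
On $150,000,000: 0.17790 × $150,000,000 = $26,685,000.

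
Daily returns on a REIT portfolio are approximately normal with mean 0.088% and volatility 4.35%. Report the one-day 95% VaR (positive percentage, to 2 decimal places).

7.07%

At 95% one-sided, z = 1.645.
VaR = −μ + z·σ = −(0.088%) + 1.645 × 4.35% = 7.068%.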